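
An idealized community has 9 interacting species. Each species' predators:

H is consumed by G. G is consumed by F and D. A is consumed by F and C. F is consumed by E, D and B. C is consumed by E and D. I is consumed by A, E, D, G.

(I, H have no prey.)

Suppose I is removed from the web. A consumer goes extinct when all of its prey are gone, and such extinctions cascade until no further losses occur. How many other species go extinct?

2

Remove I.
Round 1: A (all prey gone) → extinct.
Round 2: C (all prey gone) → extinct.
No further losses. Total secondary extinctions: 2.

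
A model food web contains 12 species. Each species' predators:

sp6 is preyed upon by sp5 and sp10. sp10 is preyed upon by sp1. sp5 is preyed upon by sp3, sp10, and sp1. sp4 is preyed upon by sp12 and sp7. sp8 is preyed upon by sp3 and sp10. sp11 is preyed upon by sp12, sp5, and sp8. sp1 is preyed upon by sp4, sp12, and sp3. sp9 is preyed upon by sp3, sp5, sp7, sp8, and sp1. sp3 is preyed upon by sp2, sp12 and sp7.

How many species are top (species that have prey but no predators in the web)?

3

Top species (has prey, but nothing eats it): sp7, sp2, sp12.
Count: 3.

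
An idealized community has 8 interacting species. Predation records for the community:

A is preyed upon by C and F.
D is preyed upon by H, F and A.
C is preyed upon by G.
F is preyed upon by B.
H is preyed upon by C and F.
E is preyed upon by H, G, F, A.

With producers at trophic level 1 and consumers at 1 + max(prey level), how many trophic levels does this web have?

Producers (level 1): E, D.
E → A → C → G gives G level 4.
No species has a prey at level 4, so no species reaches level 5.

4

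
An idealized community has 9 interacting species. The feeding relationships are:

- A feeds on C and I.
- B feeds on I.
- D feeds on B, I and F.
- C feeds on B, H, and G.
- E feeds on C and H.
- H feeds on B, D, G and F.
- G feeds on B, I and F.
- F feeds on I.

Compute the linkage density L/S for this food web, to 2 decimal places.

There are L = 19 links among S = 9 species.
L/S = 19/9 = 2.1111 ≈ 2.11.

L/S = 2.11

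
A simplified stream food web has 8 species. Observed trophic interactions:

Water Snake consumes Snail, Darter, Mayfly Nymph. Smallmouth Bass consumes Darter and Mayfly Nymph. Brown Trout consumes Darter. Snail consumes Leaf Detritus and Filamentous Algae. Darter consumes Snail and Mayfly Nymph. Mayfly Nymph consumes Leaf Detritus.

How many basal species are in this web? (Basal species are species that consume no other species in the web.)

Basal species (no prey listed): Filamentous Algae, Leaf Detritus.
Count: 2.

2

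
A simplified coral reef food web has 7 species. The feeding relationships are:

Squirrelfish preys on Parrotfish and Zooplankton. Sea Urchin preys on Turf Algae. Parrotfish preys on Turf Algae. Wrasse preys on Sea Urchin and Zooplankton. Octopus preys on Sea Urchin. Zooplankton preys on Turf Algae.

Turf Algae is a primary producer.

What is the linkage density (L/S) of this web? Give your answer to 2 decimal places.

There are L = 8 links among S = 7 species.
L/S = 8/7 = 1.1429 ≈ 1.14.

L/S = 1.14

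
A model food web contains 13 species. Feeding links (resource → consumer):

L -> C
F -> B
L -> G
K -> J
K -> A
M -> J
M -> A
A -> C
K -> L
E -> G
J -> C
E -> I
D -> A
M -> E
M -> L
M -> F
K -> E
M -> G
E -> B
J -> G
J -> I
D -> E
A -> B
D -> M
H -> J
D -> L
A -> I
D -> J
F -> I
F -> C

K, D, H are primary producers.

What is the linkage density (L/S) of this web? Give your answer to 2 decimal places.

There are L = 30 links among S = 13 species.
L/S = 30/13 = 2.3077 ≈ 2.31.

L/S = 2.31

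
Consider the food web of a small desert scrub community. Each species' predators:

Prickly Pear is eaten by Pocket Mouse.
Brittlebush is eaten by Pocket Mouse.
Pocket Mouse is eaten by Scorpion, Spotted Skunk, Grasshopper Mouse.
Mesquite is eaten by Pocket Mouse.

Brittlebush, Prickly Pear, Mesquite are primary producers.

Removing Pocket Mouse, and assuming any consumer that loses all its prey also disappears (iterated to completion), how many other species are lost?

3

Remove Pocket Mouse.
Round 1: Spotted Skunk (all prey gone), Scorpion (all prey gone), Grasshopper Mouse (all prey gone) → extinct.
No further losses. Total secondary extinctions: 3.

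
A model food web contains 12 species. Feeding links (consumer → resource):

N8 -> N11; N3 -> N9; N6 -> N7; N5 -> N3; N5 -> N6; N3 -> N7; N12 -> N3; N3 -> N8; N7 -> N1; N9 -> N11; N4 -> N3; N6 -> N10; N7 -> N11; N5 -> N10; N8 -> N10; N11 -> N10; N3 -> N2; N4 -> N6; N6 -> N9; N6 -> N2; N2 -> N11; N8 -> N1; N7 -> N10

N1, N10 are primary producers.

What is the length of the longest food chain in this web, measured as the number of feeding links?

4 links

One longest chain: N10 → N11 → N7 → N3 → N12.
It has 5 species and 4 links.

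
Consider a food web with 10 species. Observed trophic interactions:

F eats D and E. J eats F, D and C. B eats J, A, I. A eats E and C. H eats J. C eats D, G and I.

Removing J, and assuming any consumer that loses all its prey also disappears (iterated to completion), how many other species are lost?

1

Remove J.
Round 1: H (all prey gone) → extinct.
No further losses. Total secondary extinctions: 1.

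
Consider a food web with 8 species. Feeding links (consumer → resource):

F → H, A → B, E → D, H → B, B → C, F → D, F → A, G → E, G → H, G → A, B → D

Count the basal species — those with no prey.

2

Basal species (no prey listed): C, D.
Count: 2.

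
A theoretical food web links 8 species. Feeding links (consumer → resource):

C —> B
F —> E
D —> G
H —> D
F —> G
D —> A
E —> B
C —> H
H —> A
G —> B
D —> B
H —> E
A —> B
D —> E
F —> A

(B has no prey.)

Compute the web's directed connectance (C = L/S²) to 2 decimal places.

The web has S = 8 species and L = 15 feeding links.
C = L / S² = 15 / 64 = 0.2344 ≈ 0.23.

C = 0.23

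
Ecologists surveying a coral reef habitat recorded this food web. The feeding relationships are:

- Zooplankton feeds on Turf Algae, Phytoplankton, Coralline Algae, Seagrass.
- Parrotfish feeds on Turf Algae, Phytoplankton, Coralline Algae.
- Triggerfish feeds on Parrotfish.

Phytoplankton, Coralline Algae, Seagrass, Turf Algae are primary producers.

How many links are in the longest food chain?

One longest chain: Phytoplankton → Parrotfish → Triggerfish.
It has 3 species and 2 links.

2 links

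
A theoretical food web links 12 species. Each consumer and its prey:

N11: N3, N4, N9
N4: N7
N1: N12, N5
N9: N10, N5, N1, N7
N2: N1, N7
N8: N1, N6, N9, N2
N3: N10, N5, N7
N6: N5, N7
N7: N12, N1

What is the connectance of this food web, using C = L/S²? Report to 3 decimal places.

The web has S = 12 species and L = 23 feeding links.
C = L / S² = 23 / 144 = 0.1597 ≈ 0.160.

C = 0.160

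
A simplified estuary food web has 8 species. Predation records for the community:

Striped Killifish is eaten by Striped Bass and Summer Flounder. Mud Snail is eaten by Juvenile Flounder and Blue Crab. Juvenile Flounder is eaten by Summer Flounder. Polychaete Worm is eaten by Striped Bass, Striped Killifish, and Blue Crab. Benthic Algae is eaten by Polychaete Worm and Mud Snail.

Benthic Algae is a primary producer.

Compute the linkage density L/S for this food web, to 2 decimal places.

L/S = 1.25

There are L = 10 links among S = 8 species.
L/S = 10/8 = 1.2500 ≈ 1.25.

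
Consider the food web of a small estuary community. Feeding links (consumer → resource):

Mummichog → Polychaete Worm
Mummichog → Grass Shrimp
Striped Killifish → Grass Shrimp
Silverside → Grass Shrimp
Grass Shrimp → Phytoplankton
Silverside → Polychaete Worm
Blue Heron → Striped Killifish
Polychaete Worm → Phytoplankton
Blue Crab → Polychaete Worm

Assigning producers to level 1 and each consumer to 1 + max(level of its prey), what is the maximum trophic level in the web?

4

Producers (level 1): Phytoplankton.
Phytoplankton → Grass Shrimp → Striped Killifish → Blue Heron gives Blue Heron level 4.
No species has a prey at level 4, so no species reaches level 5.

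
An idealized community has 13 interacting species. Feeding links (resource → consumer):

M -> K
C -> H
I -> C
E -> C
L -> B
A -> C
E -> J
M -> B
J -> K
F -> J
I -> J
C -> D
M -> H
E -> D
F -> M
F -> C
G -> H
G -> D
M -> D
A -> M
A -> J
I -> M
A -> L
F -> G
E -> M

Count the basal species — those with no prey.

4

Basal species (no prey listed): I, E, A, F.
Count: 4.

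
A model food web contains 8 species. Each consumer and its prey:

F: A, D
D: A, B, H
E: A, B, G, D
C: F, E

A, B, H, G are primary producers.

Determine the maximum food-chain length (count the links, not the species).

One longest chain: A → D → F → C.
It has 4 species and 3 links.

3 links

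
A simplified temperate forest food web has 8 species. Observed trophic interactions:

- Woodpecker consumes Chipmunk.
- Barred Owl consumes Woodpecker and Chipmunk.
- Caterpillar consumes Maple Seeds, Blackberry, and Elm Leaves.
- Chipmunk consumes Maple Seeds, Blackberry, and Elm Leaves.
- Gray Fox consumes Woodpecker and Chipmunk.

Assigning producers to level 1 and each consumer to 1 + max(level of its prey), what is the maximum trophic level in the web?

Producers (level 1): Blackberry, Maple Seeds, Elm Leaves.
Blackberry → Chipmunk → Woodpecker → Barred Owl gives Barred Owl level 4.
No species has a prey at level 4, so no species reaches level 5.

4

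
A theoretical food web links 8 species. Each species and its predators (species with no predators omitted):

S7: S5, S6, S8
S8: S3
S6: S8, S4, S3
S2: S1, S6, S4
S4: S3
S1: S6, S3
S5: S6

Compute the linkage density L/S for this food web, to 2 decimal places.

There are L = 14 links among S = 8 species.
L/S = 14/8 = 1.7500 ≈ 1.75.

L/S = 1.75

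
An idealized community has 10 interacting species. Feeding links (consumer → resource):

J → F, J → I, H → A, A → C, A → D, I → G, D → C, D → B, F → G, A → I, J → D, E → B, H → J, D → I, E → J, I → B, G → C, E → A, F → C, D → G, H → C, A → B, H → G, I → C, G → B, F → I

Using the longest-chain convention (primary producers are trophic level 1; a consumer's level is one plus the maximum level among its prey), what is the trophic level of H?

Trophic level 6

C is a producer → level 1.
G eats C (level 1); other prey at levels: B 1 → level 2.
I eats G (level 2); other prey at levels: C 1, B 1 → level 3.
F eats I (level 3); other prey at levels: C 1, G 2 → level 4.
J eats F (level 4); other prey at levels: I 3, D 4 → level 5.
H eats J (level 5); other prey at levels: C 1, G 2, A 5 → level 6.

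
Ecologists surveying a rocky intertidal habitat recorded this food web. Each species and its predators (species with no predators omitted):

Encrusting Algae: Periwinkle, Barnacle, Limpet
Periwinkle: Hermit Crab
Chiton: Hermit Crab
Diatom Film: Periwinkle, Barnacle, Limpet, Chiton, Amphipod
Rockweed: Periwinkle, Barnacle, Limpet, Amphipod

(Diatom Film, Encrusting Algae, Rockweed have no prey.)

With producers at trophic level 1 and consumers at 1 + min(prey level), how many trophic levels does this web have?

Producers (level 1): Diatom Film, Encrusting Algae, Rockweed.
Following each consumer down to its lowest-level prey: Diatom Film → Periwinkle → Hermit Crab (levels 1 through 3).
All prey of Hermit Crab (Periwinkle 2, Chiton 2) are at level 2 or above, so Hermit Crab is at level 1 + 2 = 3.
Every consumer has at least one prey at level 2 or below, so none exceeds level 3.

3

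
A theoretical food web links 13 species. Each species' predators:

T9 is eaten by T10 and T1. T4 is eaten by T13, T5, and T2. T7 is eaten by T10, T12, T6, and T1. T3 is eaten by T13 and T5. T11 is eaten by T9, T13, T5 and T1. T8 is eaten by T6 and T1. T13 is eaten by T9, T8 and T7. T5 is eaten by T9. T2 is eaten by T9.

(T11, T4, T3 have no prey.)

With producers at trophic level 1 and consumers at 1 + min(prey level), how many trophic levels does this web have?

Producers (level 1): T11, T4, T3.
Following each consumer down to its lowest-level prey: T11 → T13 → T7 → T6 (levels 1 through 4).
All prey of T6 (T7 3, T8 3) are at level 3 or above, so T6 is at level 1 + 3 = 4.
Every consumer has at least one prey at level 3 or below, so none exceeds level 4.

4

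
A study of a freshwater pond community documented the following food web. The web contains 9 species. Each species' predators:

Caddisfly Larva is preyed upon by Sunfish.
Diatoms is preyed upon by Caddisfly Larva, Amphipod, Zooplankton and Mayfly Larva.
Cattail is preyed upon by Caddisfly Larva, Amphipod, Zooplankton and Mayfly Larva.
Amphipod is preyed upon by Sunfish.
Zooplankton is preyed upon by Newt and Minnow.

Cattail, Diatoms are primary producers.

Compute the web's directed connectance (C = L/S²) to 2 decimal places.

C = 0.15

The web has S = 9 species and L = 12 feeding links.
C = L / S² = 12 / 81 = 0.1481 ≈ 0.15.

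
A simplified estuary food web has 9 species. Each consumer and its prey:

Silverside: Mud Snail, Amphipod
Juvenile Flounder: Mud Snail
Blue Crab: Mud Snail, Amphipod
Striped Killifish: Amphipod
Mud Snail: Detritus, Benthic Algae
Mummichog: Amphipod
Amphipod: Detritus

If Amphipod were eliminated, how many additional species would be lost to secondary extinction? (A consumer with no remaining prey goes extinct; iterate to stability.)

Remove Amphipod.
Round 1: Mummichog (all prey gone), Striped Killifish (all prey gone) → extinct.
No further losses. Total secondary extinctions: 2.

2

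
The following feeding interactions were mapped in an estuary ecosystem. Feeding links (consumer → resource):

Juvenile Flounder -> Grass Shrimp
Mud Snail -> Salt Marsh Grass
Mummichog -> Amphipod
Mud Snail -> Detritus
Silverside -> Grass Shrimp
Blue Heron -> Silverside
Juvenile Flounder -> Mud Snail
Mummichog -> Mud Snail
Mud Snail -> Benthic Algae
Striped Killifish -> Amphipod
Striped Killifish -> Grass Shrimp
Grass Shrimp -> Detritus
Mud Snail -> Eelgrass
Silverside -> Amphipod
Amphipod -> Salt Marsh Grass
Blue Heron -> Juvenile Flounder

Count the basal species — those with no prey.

Basal species (no prey listed): Benthic Algae, Salt Marsh Grass, Detritus, Eelgrass.
Count: 4.

4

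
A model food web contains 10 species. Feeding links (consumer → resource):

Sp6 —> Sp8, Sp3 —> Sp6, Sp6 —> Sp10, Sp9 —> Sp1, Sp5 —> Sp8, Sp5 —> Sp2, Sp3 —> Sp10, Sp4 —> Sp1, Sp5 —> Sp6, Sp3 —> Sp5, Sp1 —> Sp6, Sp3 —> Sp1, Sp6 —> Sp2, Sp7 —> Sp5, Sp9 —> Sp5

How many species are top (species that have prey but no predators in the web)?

Top species (has prey, but nothing eats it): Sp7, Sp9, Sp4, Sp3.
Count: 4.

4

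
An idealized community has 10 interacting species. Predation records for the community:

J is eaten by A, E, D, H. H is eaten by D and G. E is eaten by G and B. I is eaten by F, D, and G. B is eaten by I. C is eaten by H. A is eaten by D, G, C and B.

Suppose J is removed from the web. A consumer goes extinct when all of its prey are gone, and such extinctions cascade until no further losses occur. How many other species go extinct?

Remove J.
Round 1: E (all prey gone), A (all prey gone) → extinct.
Round 2: B (all prey gone), C (all prey gone) → extinct.
Round 3: H (all prey gone), I (all prey gone) → extinct.
Round 4: F (all prey gone), D (all prey gone), G (all prey gone) → extinct.
No further losses. Total secondary extinctions: 9.

9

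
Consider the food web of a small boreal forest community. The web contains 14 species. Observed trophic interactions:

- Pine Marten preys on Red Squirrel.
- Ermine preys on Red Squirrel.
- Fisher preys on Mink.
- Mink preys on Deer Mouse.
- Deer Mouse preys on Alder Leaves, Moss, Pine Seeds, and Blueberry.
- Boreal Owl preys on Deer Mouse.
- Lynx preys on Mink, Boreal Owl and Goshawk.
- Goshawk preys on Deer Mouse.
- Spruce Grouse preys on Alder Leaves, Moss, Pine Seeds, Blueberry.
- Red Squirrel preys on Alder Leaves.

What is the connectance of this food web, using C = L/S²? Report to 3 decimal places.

C = 0.092

The web has S = 14 species and L = 18 feeding links.
C = L / S² = 18 / 196 = 0.0918 ≈ 0.092.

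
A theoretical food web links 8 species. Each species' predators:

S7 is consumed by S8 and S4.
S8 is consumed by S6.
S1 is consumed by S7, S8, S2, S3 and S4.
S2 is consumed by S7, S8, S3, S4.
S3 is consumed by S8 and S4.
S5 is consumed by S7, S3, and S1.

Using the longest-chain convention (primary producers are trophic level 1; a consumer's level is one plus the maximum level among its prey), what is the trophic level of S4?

Trophic level 5

S5 is a producer → level 1.
S1 eats S5 → level 2.
S2 eats S1 → level 3.
S7 eats S2 (level 3); other prey at levels: S5 1, S1 2 → level 4.
S4 eats S7 (level 4); other prey at levels: S1 2, S2 3, S3 4 → level 5.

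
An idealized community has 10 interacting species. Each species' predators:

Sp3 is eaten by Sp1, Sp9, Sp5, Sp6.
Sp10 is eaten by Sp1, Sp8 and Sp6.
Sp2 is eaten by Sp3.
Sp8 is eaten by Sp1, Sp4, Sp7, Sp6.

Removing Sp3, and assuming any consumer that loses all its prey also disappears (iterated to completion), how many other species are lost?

2

Remove Sp3.
Round 1: Sp9 (all prey gone), Sp5 (all prey gone) → extinct.
No further losses. Total secondary extinctions: 2.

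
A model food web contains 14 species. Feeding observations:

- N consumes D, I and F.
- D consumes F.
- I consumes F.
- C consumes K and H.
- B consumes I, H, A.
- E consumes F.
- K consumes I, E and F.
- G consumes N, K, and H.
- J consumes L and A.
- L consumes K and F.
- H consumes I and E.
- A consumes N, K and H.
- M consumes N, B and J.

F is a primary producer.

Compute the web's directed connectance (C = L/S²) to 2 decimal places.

C = 0.15

The web has S = 14 species and L = 29 feeding links.
C = L / S² = 29 / 196 = 0.1480 ≈ 0.15.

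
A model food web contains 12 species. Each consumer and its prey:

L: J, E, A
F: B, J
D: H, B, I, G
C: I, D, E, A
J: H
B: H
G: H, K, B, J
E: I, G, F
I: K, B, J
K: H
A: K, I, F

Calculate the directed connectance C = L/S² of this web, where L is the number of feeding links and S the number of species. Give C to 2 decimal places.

The web has S = 12 species and L = 29 feeding links.
C = L / S² = 29 / 144 = 0.2014 ≈ 0.20.

C = 0.20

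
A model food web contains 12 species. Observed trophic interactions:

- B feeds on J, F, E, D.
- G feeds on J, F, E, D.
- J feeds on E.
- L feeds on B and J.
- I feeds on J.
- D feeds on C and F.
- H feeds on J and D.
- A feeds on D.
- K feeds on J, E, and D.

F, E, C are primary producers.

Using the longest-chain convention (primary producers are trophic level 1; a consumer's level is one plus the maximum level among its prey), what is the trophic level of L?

F is a producer → level 1.
D eats F (level 1); other prey at levels: C 1 → level 2.
B eats D (level 2); other prey at levels: F 1, E 1, J 2 → level 3.
L eats B (level 3); other prey at levels: J 2 → level 4.

Trophic level 4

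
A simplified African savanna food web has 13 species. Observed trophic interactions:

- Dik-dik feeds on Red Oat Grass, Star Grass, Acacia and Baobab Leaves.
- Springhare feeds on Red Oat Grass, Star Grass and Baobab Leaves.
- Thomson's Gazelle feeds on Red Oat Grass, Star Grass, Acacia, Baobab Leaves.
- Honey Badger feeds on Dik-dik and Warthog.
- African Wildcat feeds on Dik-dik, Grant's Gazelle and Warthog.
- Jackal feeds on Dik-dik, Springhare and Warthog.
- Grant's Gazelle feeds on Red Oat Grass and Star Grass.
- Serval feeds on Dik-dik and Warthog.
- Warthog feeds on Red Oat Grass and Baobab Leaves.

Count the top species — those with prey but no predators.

5

Top species (has prey, but nothing eats it): Thomson's Gazelle, African Wildcat, Honey Badger, Jackal, Serval.
Count: 5.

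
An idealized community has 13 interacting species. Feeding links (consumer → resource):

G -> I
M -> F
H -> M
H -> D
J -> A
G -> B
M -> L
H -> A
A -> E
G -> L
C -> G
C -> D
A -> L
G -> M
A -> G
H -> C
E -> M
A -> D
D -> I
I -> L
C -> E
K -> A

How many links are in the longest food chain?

4 links

One longest chain: L → I → G → A → K.
It has 5 species and 4 links.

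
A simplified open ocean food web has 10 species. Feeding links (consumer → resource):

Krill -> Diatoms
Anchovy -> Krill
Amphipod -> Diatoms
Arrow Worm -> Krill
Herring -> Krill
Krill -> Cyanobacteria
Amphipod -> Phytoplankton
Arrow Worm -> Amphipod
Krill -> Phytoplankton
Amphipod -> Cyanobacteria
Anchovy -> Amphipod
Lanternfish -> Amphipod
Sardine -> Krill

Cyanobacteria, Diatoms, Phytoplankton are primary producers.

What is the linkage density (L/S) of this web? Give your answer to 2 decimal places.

There are L = 13 links among S = 10 species.
L/S = 13/10 = 1.3000 ≈ 1.30.

L/S = 1.30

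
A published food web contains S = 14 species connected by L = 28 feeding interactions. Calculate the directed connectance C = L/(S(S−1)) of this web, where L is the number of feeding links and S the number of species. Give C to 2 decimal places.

C = 0.15

The web has S = 14 species and L = 28 feeding links.
C = L / (S(S−1)) = 28 / 182 = 0.1538 ≈ 0.15.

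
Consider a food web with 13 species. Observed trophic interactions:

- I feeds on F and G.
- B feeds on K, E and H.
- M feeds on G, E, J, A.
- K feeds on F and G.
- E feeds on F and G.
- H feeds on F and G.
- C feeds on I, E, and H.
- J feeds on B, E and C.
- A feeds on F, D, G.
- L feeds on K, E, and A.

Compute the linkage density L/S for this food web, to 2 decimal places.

L/S = 2.08

There are L = 27 links among S = 13 species.
L/S = 27/13 = 2.0769 ≈ 2.08.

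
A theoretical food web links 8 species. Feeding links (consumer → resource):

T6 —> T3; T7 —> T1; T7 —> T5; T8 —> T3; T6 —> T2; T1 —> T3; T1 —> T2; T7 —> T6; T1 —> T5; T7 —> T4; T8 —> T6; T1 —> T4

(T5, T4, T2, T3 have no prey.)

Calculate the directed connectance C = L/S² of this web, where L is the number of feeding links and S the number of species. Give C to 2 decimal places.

The web has S = 8 species and L = 12 feeding links.
C = L / S² = 12 / 64 = 0.1875 ≈ 0.19.

C = 0.19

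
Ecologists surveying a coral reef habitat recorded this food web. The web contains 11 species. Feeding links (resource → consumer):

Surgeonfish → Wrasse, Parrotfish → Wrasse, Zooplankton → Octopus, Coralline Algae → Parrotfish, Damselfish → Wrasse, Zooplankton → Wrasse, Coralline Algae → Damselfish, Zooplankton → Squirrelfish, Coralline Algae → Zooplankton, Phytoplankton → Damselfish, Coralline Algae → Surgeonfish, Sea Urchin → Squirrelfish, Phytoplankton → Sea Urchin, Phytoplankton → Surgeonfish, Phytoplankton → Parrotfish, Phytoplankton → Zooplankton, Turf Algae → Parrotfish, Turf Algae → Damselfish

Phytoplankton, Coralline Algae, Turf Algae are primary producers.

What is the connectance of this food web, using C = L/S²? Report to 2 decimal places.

C = 0.15

The web has S = 11 species and L = 18 feeding links.
C = L / S² = 18 / 121 = 0.1488 ≈ 0.15.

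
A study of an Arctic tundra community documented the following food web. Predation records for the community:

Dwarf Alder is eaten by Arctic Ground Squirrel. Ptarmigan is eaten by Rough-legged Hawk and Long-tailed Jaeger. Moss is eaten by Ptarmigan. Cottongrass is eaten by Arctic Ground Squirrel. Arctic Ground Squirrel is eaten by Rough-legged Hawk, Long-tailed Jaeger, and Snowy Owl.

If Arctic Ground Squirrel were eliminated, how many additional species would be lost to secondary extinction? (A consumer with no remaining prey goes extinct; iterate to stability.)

Remove Arctic Ground Squirrel.
Round 1: Snowy Owl (all prey gone) → extinct.
No further losses. Total secondary extinctions: 1.

1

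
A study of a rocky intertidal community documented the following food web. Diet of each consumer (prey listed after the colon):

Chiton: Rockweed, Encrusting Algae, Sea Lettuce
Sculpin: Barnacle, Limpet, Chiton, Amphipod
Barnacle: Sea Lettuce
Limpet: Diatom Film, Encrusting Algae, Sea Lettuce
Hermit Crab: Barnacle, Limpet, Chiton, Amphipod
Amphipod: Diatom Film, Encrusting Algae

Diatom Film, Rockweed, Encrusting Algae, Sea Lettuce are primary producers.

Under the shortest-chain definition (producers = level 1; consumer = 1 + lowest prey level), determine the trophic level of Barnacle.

Sea Lettuce is a producer → level 1.
Barnacle eats Sea Lettuce → level 2.

Trophic level 2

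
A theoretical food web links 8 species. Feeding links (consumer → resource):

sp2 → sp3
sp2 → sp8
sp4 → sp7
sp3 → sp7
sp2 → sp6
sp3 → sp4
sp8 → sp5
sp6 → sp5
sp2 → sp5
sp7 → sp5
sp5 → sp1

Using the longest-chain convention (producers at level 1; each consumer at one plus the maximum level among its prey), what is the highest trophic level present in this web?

6

Producers (level 1): sp1.
sp1 → sp5 → sp7 → sp4 → sp3 → sp2 gives sp2 level 6.
No species has a prey at level 6, so no species reaches level 7.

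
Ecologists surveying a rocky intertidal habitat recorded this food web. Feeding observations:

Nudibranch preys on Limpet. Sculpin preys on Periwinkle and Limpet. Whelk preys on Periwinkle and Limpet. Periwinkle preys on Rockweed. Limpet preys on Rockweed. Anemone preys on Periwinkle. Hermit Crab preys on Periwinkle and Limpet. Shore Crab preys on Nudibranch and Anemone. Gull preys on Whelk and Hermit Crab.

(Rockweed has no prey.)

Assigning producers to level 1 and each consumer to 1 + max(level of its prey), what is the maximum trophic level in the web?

4

Producers (level 1): Rockweed.
Rockweed → Limpet → Hermit Crab → Gull gives Gull level 4.
No species has a prey at level 4, so no species reaches level 5.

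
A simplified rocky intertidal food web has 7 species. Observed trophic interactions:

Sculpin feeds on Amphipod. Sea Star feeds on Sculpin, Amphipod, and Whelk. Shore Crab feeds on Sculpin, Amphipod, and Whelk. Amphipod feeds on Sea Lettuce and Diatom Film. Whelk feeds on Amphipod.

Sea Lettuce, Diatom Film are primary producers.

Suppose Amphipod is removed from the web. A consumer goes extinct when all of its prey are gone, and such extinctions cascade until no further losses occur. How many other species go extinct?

4

Remove Amphipod.
Round 1: Whelk (all prey gone), Sculpin (all prey gone) → extinct.
Round 2: Sea Star (all prey gone), Shore Crab (all prey gone) → extinct.
No further losses. Total secondary extinctions: 4.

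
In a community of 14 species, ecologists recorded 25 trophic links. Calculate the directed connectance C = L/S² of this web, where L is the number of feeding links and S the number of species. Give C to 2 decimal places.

The web has S = 14 species and L = 25 feeding links.
C = L / S² = 25 / 196 = 0.1276 ≈ 0.13.

C = 0.13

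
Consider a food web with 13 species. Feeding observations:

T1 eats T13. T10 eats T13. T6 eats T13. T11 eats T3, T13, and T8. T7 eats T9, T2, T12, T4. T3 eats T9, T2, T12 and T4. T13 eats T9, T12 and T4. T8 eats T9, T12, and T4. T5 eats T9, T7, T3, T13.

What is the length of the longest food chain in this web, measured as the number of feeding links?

2 links

One longest chain: T12 → T13 → T6.
It has 3 species and 2 links.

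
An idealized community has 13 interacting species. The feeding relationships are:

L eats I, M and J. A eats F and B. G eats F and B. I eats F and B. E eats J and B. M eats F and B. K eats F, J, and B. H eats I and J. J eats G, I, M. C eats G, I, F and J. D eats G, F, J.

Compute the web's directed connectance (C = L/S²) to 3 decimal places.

The web has S = 13 species and L = 28 feeding links.
C = L / S² = 28 / 169 = 0.1657 ≈ 0.166.

C = 0.166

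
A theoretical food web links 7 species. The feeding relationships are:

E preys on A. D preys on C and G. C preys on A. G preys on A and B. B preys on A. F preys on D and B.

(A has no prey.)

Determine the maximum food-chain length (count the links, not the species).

4 links

One longest chain: A → B → G → D → F.
It has 5 species and 4 links.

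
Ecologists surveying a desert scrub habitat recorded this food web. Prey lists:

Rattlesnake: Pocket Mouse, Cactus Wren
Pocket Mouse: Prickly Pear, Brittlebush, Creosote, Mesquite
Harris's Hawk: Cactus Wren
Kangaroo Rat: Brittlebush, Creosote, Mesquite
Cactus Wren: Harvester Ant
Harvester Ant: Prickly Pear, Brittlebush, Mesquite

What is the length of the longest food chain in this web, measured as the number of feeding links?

One longest chain: Prickly Pear → Harvester Ant → Cactus Wren → Rattlesnake.
It has 4 species and 3 links.

3 links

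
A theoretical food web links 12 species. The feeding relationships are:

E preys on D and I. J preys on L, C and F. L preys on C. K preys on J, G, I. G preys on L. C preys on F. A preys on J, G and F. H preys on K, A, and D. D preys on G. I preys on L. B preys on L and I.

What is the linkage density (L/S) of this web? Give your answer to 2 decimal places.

There are L = 21 links among S = 12 species.
L/S = 21/12 = 1.7500 ≈ 1.75.

L/S = 1.75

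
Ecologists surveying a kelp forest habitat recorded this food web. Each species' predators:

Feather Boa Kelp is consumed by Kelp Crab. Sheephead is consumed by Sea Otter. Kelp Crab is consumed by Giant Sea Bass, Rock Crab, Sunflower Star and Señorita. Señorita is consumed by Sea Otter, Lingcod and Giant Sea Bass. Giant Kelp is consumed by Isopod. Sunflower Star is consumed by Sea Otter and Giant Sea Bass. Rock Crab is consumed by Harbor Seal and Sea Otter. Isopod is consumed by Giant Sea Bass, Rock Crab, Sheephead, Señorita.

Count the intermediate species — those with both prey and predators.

6

Intermediate species (has both prey and predators): Kelp Crab, Isopod, Rock Crab, Sunflower Star, Sheephead, Señorita.
Count: 6.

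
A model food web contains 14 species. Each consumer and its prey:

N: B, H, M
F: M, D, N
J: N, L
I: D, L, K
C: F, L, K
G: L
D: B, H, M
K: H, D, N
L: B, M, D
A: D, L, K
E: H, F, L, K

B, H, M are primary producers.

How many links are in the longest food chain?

One longest chain: B → D → L → G.
It has 4 species and 3 links.

3 links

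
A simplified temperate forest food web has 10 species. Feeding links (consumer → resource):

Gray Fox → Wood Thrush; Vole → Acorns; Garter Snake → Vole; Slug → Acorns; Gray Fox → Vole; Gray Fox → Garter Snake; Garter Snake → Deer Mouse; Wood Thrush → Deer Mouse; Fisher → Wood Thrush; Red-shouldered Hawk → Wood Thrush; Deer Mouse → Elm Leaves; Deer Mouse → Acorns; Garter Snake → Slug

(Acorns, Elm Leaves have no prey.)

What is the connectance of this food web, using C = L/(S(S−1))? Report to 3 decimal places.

The web has S = 10 species and L = 13 feeding links.
C = L / (S(S−1)) = 13 / 90 = 0.1444 ≈ 0.144.

C = 0.144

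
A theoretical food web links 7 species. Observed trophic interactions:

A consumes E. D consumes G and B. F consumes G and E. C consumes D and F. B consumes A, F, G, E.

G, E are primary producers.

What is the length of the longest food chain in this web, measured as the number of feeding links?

One longest chain: E → A → B → D → C.
It has 5 species and 4 links.

4 links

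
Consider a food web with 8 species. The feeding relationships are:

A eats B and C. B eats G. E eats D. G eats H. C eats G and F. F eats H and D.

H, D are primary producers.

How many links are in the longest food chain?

3 links

One longest chain: H → G → B → A.
It has 4 species and 3 links.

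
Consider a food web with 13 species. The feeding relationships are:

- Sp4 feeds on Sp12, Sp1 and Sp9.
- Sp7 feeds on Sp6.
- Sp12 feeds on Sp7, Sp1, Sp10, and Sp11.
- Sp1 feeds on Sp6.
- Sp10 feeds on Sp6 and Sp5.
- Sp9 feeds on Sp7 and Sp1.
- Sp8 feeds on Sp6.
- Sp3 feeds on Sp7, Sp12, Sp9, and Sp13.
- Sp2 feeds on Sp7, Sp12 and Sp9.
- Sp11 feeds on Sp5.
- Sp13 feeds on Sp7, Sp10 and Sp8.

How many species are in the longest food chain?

4 species

One longest chain: Sp6 → Sp7 → Sp13 → Sp3.
It has 4 species and 3 links.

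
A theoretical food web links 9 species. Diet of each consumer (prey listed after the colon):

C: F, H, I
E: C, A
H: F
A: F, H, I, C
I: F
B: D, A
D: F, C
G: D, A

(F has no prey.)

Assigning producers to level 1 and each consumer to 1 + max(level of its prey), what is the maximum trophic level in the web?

Producers (level 1): F.
F → H → C → A → E gives E level 5.
No species has a prey at level 5, so no species reaches level 6.

5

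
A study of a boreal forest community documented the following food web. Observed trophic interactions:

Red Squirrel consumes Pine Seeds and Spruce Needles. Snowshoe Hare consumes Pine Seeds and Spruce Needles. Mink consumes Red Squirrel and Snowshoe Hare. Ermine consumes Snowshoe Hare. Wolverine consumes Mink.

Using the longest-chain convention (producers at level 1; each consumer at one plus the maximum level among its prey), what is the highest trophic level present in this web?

4

Producers (level 1): Spruce Needles, Pine Seeds.
Spruce Needles → Snowshoe Hare → Mink → Wolverine gives Wolverine level 4.
No species has a prey at level 4, so no species reaches level 5.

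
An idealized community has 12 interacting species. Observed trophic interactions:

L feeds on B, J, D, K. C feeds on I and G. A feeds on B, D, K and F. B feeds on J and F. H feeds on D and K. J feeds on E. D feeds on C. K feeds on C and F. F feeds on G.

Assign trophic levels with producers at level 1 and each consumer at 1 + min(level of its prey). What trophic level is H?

I is a producer → level 1.
C eats I → level 2.
K eats C → level 3.
H eats K → level 4.
No prey of H is below level 3, so 4 is the minimum.

Trophic level 4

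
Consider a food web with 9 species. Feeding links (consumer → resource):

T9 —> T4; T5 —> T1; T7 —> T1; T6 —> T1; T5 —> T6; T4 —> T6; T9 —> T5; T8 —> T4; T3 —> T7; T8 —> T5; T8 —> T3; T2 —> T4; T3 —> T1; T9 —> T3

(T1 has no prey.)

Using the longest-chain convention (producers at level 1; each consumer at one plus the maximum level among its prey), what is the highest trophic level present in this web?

4

Producers (level 1): T1.
T1 → T6 → T5 → T9 gives T9 level 4.
No species has a prey at level 4, so no species reaches level 5.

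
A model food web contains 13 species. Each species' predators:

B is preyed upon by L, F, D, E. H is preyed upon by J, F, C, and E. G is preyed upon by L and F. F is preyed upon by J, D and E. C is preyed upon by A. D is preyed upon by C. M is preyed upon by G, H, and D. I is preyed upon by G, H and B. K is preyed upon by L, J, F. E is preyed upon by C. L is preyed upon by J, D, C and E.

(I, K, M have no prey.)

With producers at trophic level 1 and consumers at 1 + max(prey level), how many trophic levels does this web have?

Producers (level 1): I, K, M.
I → B → F → E → C → A gives A level 6.
No species has a prey at level 6, so no species reaches level 7.

6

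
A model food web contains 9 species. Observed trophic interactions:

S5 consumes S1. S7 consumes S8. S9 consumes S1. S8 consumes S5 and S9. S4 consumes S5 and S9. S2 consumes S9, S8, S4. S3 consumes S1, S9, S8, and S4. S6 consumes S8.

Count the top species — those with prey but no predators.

Top species (has prey, but nothing eats it): S6, S2, S7, S3.
Count: 4.

4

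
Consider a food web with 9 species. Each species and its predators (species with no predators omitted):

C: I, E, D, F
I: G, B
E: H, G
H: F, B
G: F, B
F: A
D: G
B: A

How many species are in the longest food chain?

One longest chain: C → E → H → F → A.
It has 5 species and 4 links.

5 species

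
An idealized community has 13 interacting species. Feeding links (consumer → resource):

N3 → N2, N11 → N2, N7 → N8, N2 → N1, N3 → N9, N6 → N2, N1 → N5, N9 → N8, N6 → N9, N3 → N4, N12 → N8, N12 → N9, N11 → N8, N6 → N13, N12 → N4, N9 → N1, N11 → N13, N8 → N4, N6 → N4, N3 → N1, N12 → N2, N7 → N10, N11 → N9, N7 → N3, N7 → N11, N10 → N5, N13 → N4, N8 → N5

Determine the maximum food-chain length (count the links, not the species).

One longest chain: N5 → N1 → N9 → N11 → N7.
It has 5 species and 4 links.

4 links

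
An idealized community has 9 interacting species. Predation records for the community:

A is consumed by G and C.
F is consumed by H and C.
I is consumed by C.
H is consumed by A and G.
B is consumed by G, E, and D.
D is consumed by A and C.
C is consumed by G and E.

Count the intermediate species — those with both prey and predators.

Intermediate species (has both prey and predators): H, D, A, C.
Count: 4.

4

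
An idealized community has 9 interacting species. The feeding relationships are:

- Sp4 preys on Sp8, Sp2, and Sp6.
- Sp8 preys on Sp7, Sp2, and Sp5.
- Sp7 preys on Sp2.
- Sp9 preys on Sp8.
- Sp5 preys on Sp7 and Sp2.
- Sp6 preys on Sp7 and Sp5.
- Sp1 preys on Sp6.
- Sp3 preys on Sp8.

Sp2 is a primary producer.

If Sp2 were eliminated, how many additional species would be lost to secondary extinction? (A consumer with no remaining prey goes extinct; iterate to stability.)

Remove Sp2.
Round 1: Sp7 (all prey gone) → extinct.
Round 2: Sp5 (all prey gone) → extinct.
Round 3: Sp8 (all prey gone), Sp6 (all prey gone) → extinct.
Round 4: Sp9 (all prey gone), Sp4 (all prey gone), Sp1 (all prey gone), Sp3 (all prey gone) → extinct.
No further losses. Total secondary extinctions: 8.

8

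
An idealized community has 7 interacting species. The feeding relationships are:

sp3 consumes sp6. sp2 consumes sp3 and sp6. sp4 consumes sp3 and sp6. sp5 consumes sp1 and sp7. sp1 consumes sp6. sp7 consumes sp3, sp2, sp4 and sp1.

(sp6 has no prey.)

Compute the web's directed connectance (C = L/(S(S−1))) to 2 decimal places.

C = 0.29

The web has S = 7 species and L = 12 feeding links.
C = L / (S(S−1)) = 12 / 42 = 0.2857 ≈ 0.29.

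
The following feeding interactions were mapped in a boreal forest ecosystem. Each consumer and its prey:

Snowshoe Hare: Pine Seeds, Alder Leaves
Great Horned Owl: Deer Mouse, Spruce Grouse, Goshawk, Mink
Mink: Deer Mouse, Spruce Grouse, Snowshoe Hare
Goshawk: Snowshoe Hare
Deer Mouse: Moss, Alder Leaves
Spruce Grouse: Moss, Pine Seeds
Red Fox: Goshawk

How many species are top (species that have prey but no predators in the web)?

Top species (has prey, but nothing eats it): Great Horned Owl, Red Fox.
Count: 2.

2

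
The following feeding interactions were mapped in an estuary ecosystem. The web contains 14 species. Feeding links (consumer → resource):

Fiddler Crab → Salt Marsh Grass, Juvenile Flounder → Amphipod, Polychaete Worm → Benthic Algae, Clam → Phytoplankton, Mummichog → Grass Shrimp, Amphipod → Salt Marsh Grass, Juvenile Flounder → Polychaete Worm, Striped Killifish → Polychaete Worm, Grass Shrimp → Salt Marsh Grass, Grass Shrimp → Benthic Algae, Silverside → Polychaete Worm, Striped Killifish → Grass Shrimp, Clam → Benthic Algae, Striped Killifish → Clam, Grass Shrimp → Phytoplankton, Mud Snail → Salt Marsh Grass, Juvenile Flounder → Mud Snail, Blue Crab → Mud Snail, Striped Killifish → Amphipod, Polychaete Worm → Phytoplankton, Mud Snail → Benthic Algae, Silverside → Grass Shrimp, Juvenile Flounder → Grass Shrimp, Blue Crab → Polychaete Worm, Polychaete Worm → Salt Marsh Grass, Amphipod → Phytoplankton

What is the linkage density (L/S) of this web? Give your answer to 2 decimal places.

There are L = 26 links among S = 14 species.
L/S = 26/14 = 1.8571 ≈ 1.86.

L/S = 1.86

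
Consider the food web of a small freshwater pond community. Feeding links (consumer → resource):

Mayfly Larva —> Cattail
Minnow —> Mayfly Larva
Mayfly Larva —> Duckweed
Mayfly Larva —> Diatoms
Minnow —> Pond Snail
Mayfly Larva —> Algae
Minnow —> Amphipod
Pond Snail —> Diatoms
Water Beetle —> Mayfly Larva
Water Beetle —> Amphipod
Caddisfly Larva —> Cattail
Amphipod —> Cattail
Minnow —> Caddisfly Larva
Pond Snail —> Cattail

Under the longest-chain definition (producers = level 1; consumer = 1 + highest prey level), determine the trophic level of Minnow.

Cattail is a producer → level 1.
Caddisfly Larva eats Cattail → level 2.
Minnow eats Caddisfly Larva (level 2); other prey at levels: Pond Snail 2, Mayfly Larva 2, Amphipod 2 → level 3.

Trophic level 3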